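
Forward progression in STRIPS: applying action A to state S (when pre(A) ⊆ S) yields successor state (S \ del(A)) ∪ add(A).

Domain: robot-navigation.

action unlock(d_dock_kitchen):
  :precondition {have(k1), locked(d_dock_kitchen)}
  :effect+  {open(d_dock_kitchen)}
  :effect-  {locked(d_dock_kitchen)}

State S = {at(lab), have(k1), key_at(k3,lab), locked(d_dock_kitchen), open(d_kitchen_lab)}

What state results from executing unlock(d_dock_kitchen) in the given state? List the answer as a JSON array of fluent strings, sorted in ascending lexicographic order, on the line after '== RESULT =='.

Progress:
  pre ⊆ S: {have(k1), locked(d_dock_kitchen)} ⊆ S  — applicable
  S \ del = {at(lab), have(k1), key_at(k3,lab), open(d_kitchen_lab)}
  ∪ add   = {at(lab), have(k1), key_at(k3,lab), open(d_dock_kitchen), open(d_kitchen_lab)}

== RESULT ==
["at(lab)", "have(k1)", "key_at(k3,lab)", "open(d_dock_kitchen)", "open(d_kitchen_lab)"]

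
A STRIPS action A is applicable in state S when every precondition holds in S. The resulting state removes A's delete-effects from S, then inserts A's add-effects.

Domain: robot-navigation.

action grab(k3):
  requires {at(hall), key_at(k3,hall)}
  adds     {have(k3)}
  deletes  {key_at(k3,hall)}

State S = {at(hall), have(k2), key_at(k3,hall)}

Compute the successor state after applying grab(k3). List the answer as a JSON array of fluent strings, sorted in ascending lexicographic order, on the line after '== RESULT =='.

Progress:
  pre ⊆ S: {at(hall), key_at(k3,hall)} ⊆ S  — applicable
  S \ del = {at(hall), have(k2)}
  ∪ add   = {at(hall), have(k2), have(k3)}

== RESULT ==
["at(hall)", "have(k2)", "have(k3)"]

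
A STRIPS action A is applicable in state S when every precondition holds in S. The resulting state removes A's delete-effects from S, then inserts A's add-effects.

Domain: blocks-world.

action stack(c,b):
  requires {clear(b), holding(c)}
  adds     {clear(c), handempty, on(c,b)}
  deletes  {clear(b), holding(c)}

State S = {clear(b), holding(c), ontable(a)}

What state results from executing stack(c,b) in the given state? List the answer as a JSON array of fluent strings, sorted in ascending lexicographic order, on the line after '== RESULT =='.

Progress:
  pre ⊆ S: {clear(b), holding(c)} ⊆ S  — applicable
  S \ del = {ontable(a)}
  ∪ add   = {clear(c), handempty, on(c,b), ontable(a)}

== RESULT ==
["clear(c)", "handempty", "on(c,b)", "ontable(a)"]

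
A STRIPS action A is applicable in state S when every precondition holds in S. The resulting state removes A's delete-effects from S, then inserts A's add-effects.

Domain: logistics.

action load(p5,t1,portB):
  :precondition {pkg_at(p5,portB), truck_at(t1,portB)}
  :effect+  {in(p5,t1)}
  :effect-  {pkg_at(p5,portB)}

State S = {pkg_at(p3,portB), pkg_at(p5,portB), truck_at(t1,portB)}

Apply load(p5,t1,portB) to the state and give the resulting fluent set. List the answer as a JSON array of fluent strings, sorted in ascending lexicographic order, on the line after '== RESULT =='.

Progress:
  pre ⊆ S: {pkg_at(p5,portB), truck_at(t1,portB)} ⊆ S  — applicable
  S \ del = {pkg_at(p3,portB), truck_at(t1,portB)}
  ∪ add   = {in(p5,t1), pkg_at(p3,portB), truck_at(t1,portB)}

== RESULT ==
["in(p5,t1)", "pkg_at(p3,portB)", "truck_at(t1,portB)"]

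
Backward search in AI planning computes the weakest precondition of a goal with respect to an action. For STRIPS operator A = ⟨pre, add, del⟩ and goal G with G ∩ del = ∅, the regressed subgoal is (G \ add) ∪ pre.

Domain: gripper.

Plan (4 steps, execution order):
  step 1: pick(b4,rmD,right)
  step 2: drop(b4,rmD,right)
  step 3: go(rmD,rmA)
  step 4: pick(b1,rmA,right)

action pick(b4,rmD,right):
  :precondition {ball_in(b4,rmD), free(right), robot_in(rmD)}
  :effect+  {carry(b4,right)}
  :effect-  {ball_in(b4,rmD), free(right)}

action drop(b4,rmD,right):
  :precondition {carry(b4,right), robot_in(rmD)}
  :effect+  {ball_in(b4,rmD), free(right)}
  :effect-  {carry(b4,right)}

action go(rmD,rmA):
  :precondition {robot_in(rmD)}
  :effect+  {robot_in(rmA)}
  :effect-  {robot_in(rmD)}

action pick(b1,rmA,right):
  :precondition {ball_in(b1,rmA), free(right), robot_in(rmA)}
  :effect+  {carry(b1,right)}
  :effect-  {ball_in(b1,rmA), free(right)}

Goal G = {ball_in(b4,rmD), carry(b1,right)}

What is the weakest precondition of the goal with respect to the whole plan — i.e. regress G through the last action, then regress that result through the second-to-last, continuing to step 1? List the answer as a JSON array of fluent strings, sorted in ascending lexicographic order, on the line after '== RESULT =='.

Work backward from the goal:
  through step 4 (pick(b1,rmA,right)): drop {carry(b1,right)}, keep {ball_in(b4,rmD)}, require {ball_in(b1,rmA), free(right), robot_in(rmA)}
    → {ball_in(b1,rmA), ball_in(b4,rmD), free(right), robot_in(rmA)}
  through step 3 (go(rmD,rmA)): drop {robot_in(rmA)}, keep {ball_in(b1,rmA), ball_in(b4,rmD), free(right)}, require {robot_in(rmD)}
    → {ball_in(b1,rmA), ball_in(b4,rmD), free(right), robot_in(rmD)}
  through step 2 (drop(b4,rmD,right)): drop {ball_in(b4,rmD), free(right)}, keep {ball_in(b1,rmA), robot_in(rmD)}, require {carry(b4,right), robot_in(rmD)}
    → {ball_in(b1,rmA), carry(b4,right), robot_in(rmD)}
  through step 1 (pick(b4,rmD,right)): drop {carry(b4,right)}, keep {ball_in(b1,rmA), robot_in(rmD)}, require {ball_in(b4,rmD), free(right), robot_in(rmD)}
    → {ball_in(b1,rmA), ball_in(b4,rmD), free(right), robot_in(rmD)}

== RESULT ==
["ball_in(b1,rmA)", "ball_in(b4,rmD)", "free(right)", "robot_in(rmD)"]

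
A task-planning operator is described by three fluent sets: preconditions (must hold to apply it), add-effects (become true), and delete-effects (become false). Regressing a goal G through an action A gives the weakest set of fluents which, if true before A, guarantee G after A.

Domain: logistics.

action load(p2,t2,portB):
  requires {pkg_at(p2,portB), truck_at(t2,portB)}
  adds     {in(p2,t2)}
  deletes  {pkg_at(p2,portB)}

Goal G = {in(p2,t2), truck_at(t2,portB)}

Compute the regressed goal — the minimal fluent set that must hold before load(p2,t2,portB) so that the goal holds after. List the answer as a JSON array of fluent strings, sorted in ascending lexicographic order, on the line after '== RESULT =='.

Regress:
  G ∩ del = {}  (empty — regression defined)
  G \ add = {in(p2,t2), truck_at(t2,portB)} \ {in(p2,t2)} = {truck_at(t2,portB)}
  ∪ pre   = {truck_at(t2,portB)} ∪ {pkg_at(p2,portB), truck_at(t2,portB)}
          = {pkg_at(p2,portB), truck_at(t2,portB)}

== RESULT ==
["pkg_at(p2,portB)", "truck_at(t2,portB)"]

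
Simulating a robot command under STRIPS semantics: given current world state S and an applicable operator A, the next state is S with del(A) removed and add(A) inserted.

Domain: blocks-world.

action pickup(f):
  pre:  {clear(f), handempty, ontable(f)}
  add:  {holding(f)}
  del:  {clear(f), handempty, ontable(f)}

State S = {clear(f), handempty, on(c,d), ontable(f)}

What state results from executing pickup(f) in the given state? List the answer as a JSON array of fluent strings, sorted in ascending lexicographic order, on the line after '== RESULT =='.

Progress:
  pre ⊆ S: {clear(f), handempty, ontable(f)} ⊆ S  — applicable
  S \ del = {on(c,d)}
  ∪ add   = {holding(f), on(c,d)}

== RESULT ==
["holding(f)", "on(c,d)"]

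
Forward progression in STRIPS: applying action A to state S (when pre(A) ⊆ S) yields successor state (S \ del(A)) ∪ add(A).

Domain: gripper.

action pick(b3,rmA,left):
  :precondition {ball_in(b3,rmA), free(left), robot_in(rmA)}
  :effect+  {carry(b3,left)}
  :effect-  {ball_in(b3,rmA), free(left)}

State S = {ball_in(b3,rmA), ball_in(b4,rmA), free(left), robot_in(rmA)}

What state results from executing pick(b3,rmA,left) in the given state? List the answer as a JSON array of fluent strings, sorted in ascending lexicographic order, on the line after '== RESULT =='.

Compute (S \ del) ∪ add:
  pre ⊆ S: {ball_in(b3,rmA), free(left), robot_in(rmA)} ⊆ S  — applicable
  S \ del = {ball_in(b4,rmA), robot_in(rmA)}
  ∪ add   = {ball_in(b4,rmA), carry(b3,left), robot_in(rmA)}

== RESULT ==
["ball_in(b4,rmA)", "carry(b3,left)", "robot_in(rmA)"]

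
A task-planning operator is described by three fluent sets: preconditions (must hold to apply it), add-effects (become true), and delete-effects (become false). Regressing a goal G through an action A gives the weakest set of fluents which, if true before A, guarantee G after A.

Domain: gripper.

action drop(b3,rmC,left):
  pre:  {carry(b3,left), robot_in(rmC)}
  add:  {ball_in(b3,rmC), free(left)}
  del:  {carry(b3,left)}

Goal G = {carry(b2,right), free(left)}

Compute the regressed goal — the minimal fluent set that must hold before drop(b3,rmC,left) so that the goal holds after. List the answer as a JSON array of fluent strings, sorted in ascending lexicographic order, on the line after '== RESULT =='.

Regress:
  G ∩ del = {}  (empty — regression defined)
  G \ add = {carry(b2,right), free(left)} \ {ball_in(b3,rmC), free(left)} = {carry(b2,right)}
  ∪ pre   = {carry(b2,right)} ∪ {carry(b3,left), robot_in(rmC)}
          = {carry(b2,right), carry(b3,left), robot_in(rmC)}

== RESULT ==
["carry(b2,right)", "carry(b3,left)", "robot_in(rmC)"]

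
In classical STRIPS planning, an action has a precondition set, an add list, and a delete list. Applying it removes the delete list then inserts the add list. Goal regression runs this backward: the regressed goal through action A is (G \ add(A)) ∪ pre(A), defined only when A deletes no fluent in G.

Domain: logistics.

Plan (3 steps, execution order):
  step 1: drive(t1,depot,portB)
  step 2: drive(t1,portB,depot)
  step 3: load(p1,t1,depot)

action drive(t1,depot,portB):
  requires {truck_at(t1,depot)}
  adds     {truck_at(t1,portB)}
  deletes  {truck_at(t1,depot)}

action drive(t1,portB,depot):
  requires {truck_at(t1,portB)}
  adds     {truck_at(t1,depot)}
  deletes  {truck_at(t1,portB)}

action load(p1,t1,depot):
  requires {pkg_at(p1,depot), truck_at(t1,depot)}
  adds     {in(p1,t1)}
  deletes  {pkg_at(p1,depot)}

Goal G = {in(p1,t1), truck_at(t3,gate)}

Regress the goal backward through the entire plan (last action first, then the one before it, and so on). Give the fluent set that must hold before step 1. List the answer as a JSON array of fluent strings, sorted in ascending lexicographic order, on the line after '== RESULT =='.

Regress step by step:
  through step 3 (load(p1,t1,depot)): drop {in(p1,t1)}, keep {truck_at(t3,gate)}, require {pkg_at(p1,depot), truck_at(t1,depot)}
    → {pkg_at(p1,depot), truck_at(t1,depot), truck_at(t3,gate)}
  through step 2 (drive(t1,portB,depot)): drop {truck_at(t1,depot)}, keep {pkg_at(p1,depot), truck_at(t3,gate)}, require {truck_at(t1,portB)}
    → {pkg_at(p1,depot), truck_at(t1,portB), truck_at(t3,gate)}
  through step 1 (drive(t1,depot,portB)): drop {truck_at(t1,portB)}, keep {pkg_at(p1,depot), truck_at(t3,gate)}, require {truck_at(t1,depot)}
    → {pkg_at(p1,depot), truck_at(t1,depot), truck_at(t3,gate)}

== RESULT ==
["pkg_at(p1,depot)", "truck_at(t1,depot)", "truck_at(t3,gate)"]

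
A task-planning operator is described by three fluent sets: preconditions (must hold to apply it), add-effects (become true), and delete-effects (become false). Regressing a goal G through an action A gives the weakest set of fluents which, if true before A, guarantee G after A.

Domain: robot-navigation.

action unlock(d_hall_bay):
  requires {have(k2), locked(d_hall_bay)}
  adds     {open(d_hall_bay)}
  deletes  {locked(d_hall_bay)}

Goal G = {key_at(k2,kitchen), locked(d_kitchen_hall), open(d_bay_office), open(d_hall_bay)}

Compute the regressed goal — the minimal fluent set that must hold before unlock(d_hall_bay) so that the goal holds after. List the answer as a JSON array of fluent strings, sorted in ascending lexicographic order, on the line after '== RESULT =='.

Compute (G \ add) ∪ pre:
  G ∩ del = {}  (empty — regression defined)
  G \ add = {key_at(k2,kitchen), locked(d_kitchen_hall), open(d_bay_office), open(d_hall_bay)} \ {open(d_hall_bay)} = {key_at(k2,kitchen), locked(d_kitchen_hall), open(d_bay_office)}
  ∪ pre   = {key_at(k2,kitchen), locked(d_kitchen_hall), open(d_bay_office)} ∪ {have(k2), locked(d_hall_bay)}
          = {have(k2), key_at(k2,kitchen), locked(d_hall_bay), locked(d_kitchen_hall), open(d_bay_office)}

== RESULT ==
["have(k2)", "key_at(k2,kitchen)", "locked(d_hall_bay)", "locked(d_kitchen_hall)", "open(d_bay_office)"]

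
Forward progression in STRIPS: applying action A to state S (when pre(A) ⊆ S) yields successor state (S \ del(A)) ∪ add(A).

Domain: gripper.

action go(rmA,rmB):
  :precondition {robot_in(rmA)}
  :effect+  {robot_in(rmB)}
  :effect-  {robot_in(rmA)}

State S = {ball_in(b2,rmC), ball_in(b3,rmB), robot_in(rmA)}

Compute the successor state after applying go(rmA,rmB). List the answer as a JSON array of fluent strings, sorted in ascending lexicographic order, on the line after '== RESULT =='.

Progress:
  pre ⊆ S: {robot_in(rmA)} ⊆ S  — applicable
  S \ del = {ball_in(b2,rmC), ball_in(b3,rmB)}
  ∪ add   = {ball_in(b2,rmC), ball_in(b3,rmB), robot_in(rmB)}

== RESULT ==
["ball_in(b2,rmC)", "ball_in(b3,rmB)", "robot_in(rmB)"]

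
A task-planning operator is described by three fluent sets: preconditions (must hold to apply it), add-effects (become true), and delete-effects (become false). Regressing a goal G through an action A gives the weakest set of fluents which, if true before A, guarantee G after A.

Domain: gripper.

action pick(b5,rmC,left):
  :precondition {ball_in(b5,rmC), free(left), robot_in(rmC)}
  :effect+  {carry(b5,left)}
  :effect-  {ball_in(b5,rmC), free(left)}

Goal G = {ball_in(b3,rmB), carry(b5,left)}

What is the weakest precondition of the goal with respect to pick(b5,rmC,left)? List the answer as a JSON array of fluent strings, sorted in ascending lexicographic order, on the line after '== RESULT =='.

Regress:
  G ∩ del = {}  (empty — regression defined)
  G \ add = {ball_in(b3,rmB), carry(b5,left)} \ {carry(b5,left)} = {ball_in(b3,rmB)}
  ∪ pre   = {ball_in(b3,rmB)} ∪ {ball_in(b5,rmC), free(left), robot_in(rmC)}
          = {ball_in(b3,rmB), ball_in(b5,rmC), free(left), robot_in(rmC)}

== RESULT ==
["ball_in(b3,rmB)", "ball_in(b5,rmC)", "free(left)", "robot_in(rmC)"]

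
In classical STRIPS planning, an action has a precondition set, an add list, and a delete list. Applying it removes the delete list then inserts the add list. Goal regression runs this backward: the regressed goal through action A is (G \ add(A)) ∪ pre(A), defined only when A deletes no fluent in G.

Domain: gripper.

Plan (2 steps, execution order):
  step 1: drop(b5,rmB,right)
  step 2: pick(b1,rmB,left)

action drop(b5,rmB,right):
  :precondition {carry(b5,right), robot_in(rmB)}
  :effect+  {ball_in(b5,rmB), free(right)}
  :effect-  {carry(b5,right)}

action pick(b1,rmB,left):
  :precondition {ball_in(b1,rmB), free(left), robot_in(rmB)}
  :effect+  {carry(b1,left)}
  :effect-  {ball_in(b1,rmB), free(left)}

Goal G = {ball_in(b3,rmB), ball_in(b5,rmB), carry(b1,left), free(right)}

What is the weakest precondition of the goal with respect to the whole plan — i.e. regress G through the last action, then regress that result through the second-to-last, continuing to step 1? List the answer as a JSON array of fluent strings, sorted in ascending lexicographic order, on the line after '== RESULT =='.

Work backward from the goal:
  through step 2 (pick(b1,rmB,left)): drop {carry(b1,left)}, keep {ball_in(b3,rmB), ball_in(b5,rmB), free(right)}, require {ball_in(b1,rmB), free(left), robot_in(rmB)}
    → {ball_in(b1,rmB), ball_in(b3,rmB), ball_in(b5,rmB), free(left), free(right), robot_in(rmB)}
  through step 1 (drop(b5,rmB,right)): drop {ball_in(b5,rmB), free(right)}, keep {ball_in(b1,rmB), ball_in(b3,rmB), free(left), robot_in(rmB)}, require {carry(b5,right), robot_in(rmB)}
    → {ball_in(b1,rmB), ball_in(b3,rmB), carry(b5,right), free(left), robot_in(rmB)}

== RESULT ==
["ball_in(b1,rmB)", "ball_in(b3,rmB)", "carry(b5,right)", "free(left)", "robot_in(rmB)"]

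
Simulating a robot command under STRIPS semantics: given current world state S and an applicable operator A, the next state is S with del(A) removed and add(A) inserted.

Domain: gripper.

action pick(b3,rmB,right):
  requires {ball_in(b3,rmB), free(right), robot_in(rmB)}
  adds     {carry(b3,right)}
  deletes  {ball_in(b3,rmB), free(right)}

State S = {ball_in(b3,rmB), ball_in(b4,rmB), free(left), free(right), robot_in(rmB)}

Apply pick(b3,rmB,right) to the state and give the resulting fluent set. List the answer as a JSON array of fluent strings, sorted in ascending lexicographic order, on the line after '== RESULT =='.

Compute (S \ del) ∪ add:
  pre ⊆ S: {ball_in(b3,rmB), free(right), robot_in(rmB)} ⊆ S  — applicable
  S \ del = {ball_in(b4,rmB), free(left), robot_in(rmB)}
  ∪ add   = {ball_in(b4,rmB), carry(b3,right), free(left), robot_in(rmB)}

== RESULT ==
["ball_in(b4,rmB)", "carry(b3,right)", "free(left)", "robot_in(rmB)"]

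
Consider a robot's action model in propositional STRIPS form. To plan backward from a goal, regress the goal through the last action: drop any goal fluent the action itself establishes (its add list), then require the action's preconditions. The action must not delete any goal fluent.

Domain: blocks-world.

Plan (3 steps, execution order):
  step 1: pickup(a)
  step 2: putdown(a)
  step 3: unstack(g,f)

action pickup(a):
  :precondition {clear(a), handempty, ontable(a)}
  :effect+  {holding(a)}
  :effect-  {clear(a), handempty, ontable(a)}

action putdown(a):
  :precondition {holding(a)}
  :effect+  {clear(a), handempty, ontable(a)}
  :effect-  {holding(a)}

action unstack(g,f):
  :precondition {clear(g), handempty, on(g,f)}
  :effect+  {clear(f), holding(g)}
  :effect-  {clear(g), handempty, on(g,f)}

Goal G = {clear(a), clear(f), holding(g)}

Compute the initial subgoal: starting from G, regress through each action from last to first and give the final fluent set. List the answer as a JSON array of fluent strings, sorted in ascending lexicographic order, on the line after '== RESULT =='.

Regress step by step:
  through step 3 (unstack(g,f)): drop {clear(f), holding(g)}, keep {clear(a)}, require {clear(g), handempty, on(g,f)}
    → {clear(a), clear(g), handempty, on(g,f)}
  through step 2 (putdown(a)): drop {clear(a), handempty}, keep {clear(g), on(g,f)}, require {holding(a)}
    → {clear(g), holding(a), on(g,f)}
  through step 1 (pickup(a)): drop {holding(a)}, keep {clear(g), on(g,f)}, require {clear(a), handempty, ontable(a)}
    → {clear(a), clear(g), handempty, on(g,f), ontable(a)}

== RESULT ==
["clear(a)", "clear(g)", "handempty", "on(g,f)", "ontable(a)"]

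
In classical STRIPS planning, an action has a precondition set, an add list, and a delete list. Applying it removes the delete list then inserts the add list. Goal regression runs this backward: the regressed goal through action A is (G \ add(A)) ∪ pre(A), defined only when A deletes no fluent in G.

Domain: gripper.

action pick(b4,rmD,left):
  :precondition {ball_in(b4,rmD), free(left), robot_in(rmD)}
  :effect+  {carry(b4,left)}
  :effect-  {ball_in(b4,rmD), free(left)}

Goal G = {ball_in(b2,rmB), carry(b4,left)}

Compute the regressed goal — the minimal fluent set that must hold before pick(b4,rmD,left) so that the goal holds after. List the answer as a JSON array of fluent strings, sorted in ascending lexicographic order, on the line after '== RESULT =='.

Compute (G \ add) ∪ pre:
  G ∩ del = {}  (empty — regression defined)
  G \ add = {ball_in(b2,rmB), carry(b4,left)} \ {carry(b4,left)} = {ball_in(b2,rmB)}
  ∪ pre   = {ball_in(b2,rmB)} ∪ {ball_in(b4,rmD), free(left), robot_in(rmD)}
          = {ball_in(b2,rmB), ball_in(b4,rmD), free(left), robot_in(rmD)}

== RESULT ==
["ball_in(b2,rmB)", "ball_in(b4,rmD)", "free(left)", "robot_in(rmD)"]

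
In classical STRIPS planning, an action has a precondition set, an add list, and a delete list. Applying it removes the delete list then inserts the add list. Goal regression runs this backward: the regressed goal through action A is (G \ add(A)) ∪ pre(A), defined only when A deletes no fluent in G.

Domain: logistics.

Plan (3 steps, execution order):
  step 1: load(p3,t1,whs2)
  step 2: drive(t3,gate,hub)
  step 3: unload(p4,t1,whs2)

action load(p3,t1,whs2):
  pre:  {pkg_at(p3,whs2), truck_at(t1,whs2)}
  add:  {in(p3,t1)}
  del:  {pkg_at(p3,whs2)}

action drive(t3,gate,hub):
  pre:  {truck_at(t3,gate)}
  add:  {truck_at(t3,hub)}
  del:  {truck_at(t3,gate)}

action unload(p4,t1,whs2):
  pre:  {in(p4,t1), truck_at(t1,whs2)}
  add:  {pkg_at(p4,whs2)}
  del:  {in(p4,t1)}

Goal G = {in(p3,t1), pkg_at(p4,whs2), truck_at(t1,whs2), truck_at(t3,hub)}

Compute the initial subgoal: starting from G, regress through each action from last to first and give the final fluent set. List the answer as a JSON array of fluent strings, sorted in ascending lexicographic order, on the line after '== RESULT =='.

Regress step by step:
  through step 3 (unload(p4,t1,whs2)): drop {pkg_at(p4,whs2)}, keep {in(p3,t1), truck_at(t1,whs2), truck_at(t3,hub)}, require {in(p4,t1), truck_at(t1,whs2)}
    → {in(p3,t1), in(p4,t1), truck_at(t1,whs2), truck_at(t3,hub)}
  through step 2 (drive(t3,gate,hub)): drop {truck_at(t3,hub)}, keep {in(p3,t1), in(p4,t1), truck_at(t1,whs2)}, require {truck_at(t3,gate)}
    → {in(p3,t1), in(p4,t1), truck_at(t1,whs2), truck_at(t3,gate)}
  through step 1 (load(p3,t1,whs2)): drop {in(p3,t1)}, keep {in(p4,t1), truck_at(t1,whs2), truck_at(t3,gate)}, require {pkg_at(p3,whs2), truck_at(t1,whs2)}
    → {in(p4,t1), pkg_at(p3,whs2), truck_at(t1,whs2), truck_at(t3,gate)}

== RESULT ==
["in(p4,t1)", "pkg_at(p3,whs2)", "truck_at(t1,whs2)", "truck_at(t3,gate)"]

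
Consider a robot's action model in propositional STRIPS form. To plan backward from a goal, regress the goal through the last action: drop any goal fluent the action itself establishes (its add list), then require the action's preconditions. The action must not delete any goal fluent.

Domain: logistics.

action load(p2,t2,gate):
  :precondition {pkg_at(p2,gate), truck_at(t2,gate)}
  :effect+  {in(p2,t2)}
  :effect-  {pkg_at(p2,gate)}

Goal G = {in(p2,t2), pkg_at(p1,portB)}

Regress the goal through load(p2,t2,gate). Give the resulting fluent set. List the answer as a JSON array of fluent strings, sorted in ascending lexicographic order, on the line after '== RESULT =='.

Regress:
  G ∩ del = {}  (empty — regression defined)
  G \ add = {in(p2,t2), pkg_at(p1,portB)} \ {in(p2,t2)} = {pkg_at(p1,portB)}
  ∪ pre   = {pkg_at(p1,portB)} ∪ {pkg_at(p2,gate), truck_at(t2,gate)}
          = {pkg_at(p1,portB), pkg_at(p2,gate), truck_at(t2,gate)}

== RESULT ==
["pkg_at(p1,portB)", "pkg_at(p2,gate)", "truck_at(t2,gate)"]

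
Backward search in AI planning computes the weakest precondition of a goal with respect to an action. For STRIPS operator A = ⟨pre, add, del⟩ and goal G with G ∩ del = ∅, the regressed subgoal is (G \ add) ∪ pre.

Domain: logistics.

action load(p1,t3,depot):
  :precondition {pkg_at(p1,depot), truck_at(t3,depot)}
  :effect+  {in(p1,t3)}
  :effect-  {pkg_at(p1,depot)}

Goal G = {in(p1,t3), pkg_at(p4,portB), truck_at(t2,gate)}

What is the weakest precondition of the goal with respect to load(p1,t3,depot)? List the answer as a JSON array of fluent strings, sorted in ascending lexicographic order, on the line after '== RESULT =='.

Compute (G \ add) ∪ pre:
  G ∩ del = {}  (empty — regression defined)
  G \ add = {in(p1,t3), pkg_at(p4,portB), truck_at(t2,gate)} \ {in(p1,t3)} = {pkg_at(p4,portB), truck_at(t2,gate)}
  ∪ pre   = {pkg_at(p4,portB), truck_at(t2,gate)} ∪ {pkg_at(p1,depot), truck_at(t3,depot)}
          = {pkg_at(p1,depot), pkg_at(p4,portB), truck_at(t2,gate), truck_at(t3,depot)}

== RESULT ==
["pkg_at(p1,depot)", "pkg_at(p4,portB)", "truck_at(t2,gate)", "truck_at(t3,depot)"]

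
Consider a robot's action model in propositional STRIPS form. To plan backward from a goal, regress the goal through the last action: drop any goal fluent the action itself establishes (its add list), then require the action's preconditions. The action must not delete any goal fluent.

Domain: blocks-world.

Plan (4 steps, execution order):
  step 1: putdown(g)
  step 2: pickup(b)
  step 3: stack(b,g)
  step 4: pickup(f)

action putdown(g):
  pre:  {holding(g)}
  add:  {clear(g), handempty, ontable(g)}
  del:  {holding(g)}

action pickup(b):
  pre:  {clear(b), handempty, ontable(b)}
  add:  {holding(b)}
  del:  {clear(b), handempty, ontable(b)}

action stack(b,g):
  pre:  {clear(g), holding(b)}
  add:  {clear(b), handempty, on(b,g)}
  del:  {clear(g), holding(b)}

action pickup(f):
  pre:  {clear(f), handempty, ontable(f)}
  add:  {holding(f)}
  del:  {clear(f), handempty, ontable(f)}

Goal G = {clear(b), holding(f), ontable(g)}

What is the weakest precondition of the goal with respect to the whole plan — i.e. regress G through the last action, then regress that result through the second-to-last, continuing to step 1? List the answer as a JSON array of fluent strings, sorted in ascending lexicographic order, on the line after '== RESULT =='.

Work backward from the goal:
  through step 4 (pickup(f)): drop {holding(f)}, keep {clear(b), ontable(g)}, require {clear(f), handempty, ontable(f)}
    → {clear(b), clear(f), handempty, ontable(f), ontable(g)}
  through step 3 (stack(b,g)): drop {clear(b), handempty}, keep {clear(f), ontable(f), ontable(g)}, require {clear(g), holding(b)}
    → {clear(f), clear(g), holding(b), ontable(f), ontable(g)}
  through step 2 (pickup(b)): drop {holding(b)}, keep {clear(f), clear(g), ontable(f), ontable(g)}, require {clear(b), handempty, ontable(b)}
    → {clear(b), clear(f), clear(g), handempty, ontable(b), ontable(f), ontable(g)}
  through step 1 (putdown(g)): drop {clear(g), handempty, ontable(g)}, keep {clear(b), clear(f), ontable(b), ontable(f)}, require {holding(g)}
    → {clear(b), clear(f), holding(g), ontable(b), ontable(f)}

== RESULT ==
["clear(b)", "clear(f)", "holding(g)", "ontable(b)", "ontable(f)"]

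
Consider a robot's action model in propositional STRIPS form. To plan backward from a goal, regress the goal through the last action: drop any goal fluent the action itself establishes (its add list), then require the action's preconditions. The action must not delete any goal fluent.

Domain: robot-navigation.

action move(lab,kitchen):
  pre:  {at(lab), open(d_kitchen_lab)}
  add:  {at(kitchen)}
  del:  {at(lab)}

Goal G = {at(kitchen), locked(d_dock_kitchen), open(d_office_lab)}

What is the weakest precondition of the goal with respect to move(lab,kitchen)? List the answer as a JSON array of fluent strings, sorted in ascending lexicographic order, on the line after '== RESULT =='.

Compute (G \ add) ∪ pre:
  G ∩ del = {}  (empty — regression defined)
  G \ add = {at(kitchen), locked(d_dock_kitchen), open(d_office_lab)} \ {at(kitchen)} = {locked(d_dock_kitchen), open(d_office_lab)}
  ∪ pre   = {locked(d_dock_kitchen), open(d_office_lab)} ∪ {at(lab), open(d_kitchen_lab)}
          = {at(lab), locked(d_dock_kitchen), open(d_kitchen_lab), open(d_office_lab)}

== RESULT ==
["at(lab)", "locked(d_dock_kitchen)", "open(d_kitchen_lab)", "open(d_office_lab)"]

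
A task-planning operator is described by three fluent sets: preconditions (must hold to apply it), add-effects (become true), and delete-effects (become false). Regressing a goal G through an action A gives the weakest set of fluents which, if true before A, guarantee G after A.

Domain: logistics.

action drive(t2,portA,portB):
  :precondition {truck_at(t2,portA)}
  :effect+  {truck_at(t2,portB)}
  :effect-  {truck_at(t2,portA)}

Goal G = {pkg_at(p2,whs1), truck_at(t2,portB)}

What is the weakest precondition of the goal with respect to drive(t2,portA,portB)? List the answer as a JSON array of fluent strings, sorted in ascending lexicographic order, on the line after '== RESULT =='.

Compute (G \ add) ∪ pre:
  G ∩ del = {}  (empty — regression defined)
  G \ add = {pkg_at(p2,whs1), truck_at(t2,portB)} \ {truck_at(t2,portB)} = {pkg_at(p2,whs1)}
  ∪ pre   = {pkg_at(p2,whs1)} ∪ {truck_at(t2,portA)}
          = {pkg_at(p2,whs1), truck_at(t2,portA)}

== RESULT ==
["pkg_at(p2,whs1)", "truck_at(t2,portA)"]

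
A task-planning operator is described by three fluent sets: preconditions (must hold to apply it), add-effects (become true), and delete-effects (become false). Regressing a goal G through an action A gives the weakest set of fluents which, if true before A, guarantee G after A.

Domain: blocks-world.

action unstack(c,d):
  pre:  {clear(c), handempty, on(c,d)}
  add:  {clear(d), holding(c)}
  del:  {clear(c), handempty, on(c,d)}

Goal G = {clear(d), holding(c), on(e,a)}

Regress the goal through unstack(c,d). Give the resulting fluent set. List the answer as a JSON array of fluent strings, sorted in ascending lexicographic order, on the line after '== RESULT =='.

Compute (G \ add) ∪ pre:
  G ∩ del = {}  (empty — regression defined)
  G \ add = {clear(d), holding(c), on(e,a)} \ {clear(d), holding(c)} = {on(e,a)}
  ∪ pre   = {on(e,a)} ∪ {clear(c), handempty, on(c,d)}
          = {clear(c), handempty, on(c,d), on(e,a)}

== RESULT ==
["clear(c)", "handempty", "on(c,d)", "on(e,a)"]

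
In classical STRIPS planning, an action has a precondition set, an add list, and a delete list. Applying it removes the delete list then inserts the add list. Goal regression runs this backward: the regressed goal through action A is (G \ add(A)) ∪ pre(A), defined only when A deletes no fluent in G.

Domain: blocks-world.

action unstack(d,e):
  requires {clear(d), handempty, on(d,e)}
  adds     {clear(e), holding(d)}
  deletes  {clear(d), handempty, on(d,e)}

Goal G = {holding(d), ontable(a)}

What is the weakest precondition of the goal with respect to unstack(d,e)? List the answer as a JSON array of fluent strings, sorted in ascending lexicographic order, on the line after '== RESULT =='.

Compute (G \ add) ∪ pre:
  G ∩ del = {}  (empty — regression defined)
  G \ add = {holding(d), ontable(a)} \ {clear(e), holding(d)} = {ontable(a)}
  ∪ pre   = {ontable(a)} ∪ {clear(d), handempty, on(d,e)}
          = {clear(d), handempty, on(d,e), ontable(a)}

== RESULT ==
["clear(d)", "handempty", "on(d,e)", "ontable(a)"]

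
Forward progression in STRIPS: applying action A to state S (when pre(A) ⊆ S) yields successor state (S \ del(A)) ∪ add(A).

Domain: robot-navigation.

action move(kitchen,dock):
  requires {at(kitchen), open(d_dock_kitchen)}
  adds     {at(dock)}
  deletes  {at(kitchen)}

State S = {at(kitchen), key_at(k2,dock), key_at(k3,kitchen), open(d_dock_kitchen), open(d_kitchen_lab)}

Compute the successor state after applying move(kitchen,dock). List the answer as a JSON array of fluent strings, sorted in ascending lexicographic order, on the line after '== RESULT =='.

Compute (S \ del) ∪ add:
  pre ⊆ S: {at(kitchen), open(d_dock_kitchen)} ⊆ S  — applicable
  S \ del = {key_at(k2,dock), key_at(k3,kitchen), open(d_dock_kitchen), open(d_kitchen_lab)}
  ∪ add   = {at(dock), key_at(k2,dock), key_at(k3,kitchen), open(d_dock_kitchen), open(d_kitchen_lab)}

== RESULT ==
["at(dock)", "key_at(k2,dock)", "key_at(k3,kitchen)", "open(d_dock_kitchen)", "open(d_kitchen_lab)"]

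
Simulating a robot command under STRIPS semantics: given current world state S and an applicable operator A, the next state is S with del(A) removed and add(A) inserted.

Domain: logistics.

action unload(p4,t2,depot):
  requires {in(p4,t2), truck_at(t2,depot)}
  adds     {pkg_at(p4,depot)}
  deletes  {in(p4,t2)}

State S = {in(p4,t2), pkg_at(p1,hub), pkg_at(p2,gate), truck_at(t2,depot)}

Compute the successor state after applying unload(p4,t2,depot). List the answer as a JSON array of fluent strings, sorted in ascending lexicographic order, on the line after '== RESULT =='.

Compute (S \ del) ∪ add:
  pre ⊆ S: {in(p4,t2), truck_at(t2,depot)} ⊆ S  — applicable
  S \ del = {pkg_at(p1,hub), pkg_at(p2,gate), truck_at(t2,depot)}
  ∪ add   = {pkg_at(p1,hub), pkg_at(p2,gate), pkg_at(p4,depot), truck_at(t2,depot)}

== RESULT ==
["pkg_at(p1,hub)", "pkg_at(p2,gate)", "pkg_at(p4,depot)", "truck_at(t2,depot)"]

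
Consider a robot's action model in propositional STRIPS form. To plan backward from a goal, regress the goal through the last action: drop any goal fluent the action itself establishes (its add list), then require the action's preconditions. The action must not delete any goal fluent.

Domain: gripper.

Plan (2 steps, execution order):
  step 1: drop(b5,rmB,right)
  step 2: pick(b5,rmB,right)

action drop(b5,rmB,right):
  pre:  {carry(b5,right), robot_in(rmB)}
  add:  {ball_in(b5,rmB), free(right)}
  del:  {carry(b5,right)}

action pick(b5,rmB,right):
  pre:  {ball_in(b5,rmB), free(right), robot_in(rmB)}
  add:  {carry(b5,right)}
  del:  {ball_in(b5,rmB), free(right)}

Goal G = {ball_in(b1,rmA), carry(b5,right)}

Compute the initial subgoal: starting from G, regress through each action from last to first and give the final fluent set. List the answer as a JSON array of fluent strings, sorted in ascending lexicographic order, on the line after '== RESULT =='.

Work backward from the goal:
  through step 2 (pick(b5,rmB,right)): drop {carry(b5,right)}, keep {ball_in(b1,rmA)}, require {ball_in(b5,rmB), free(right), robot_in(rmB)}
    → {ball_in(b1,rmA), ball_in(b5,rmB), free(right), robot_in(rmB)}
  through step 1 (drop(b5,rmB,right)): drop {ball_in(b5,rmB), free(right)}, keep {ball_in(b1,rmA), robot_in(rmB)}, require {carry(b5,right), robot_in(rmB)}
    → {ball_in(b1,rmA), carry(b5,right), robot_in(rmB)}

== RESULT ==
["ball_in(b1,rmA)", "carry(b5,right)", "robot_in(rmB)"]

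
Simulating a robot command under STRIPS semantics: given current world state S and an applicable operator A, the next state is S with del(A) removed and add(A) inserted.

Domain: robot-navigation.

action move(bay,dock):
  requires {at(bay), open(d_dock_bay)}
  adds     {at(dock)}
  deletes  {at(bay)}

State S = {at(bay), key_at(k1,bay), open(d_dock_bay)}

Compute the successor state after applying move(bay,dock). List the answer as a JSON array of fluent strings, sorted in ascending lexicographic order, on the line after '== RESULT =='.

Progress:
  pre ⊆ S: {at(bay), open(d_dock_bay)} ⊆ S  — applicable
  S \ del = {key_at(k1,bay), open(d_dock_bay)}
  ∪ add   = {at(dock), key_at(k1,bay), open(d_dock_bay)}

== RESULT ==
["at(dock)", "key_at(k1,bay)", "open(d_dock_bay)"]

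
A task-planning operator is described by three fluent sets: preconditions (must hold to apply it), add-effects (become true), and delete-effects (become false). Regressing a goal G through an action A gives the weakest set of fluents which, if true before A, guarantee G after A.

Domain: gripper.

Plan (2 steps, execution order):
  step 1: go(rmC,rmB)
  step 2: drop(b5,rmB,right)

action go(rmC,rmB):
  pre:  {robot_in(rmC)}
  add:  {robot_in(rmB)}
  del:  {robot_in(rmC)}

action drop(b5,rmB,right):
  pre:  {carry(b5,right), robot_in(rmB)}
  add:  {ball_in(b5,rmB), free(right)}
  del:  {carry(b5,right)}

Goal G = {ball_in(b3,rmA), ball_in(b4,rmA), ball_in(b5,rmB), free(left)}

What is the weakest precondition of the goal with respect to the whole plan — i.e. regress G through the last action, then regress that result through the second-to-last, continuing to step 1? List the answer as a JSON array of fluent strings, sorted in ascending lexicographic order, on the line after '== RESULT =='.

Regress step by step:
  through step 2 (drop(b5,rmB,right)): drop {ball_in(b5,rmB)}, keep {ball_in(b3,rmA), ball_in(b4,rmA), free(left)}, require {carry(b5,right), robot_in(rmB)}
    → {ball_in(b3,rmA), ball_in(b4,rmA), carry(b5,right), free(left), robot_in(rmB)}
  through step 1 (go(rmC,rmB)): drop {robot_in(rmB)}, keep {ball_in(b3,rmA), ball_in(b4,rmA), carry(b5,right), free(left)}, require {robot_in(rmC)}
    → {ball_in(b3,rmA), ball_in(b4,rmA), carry(b5,right), free(left), robot_in(rmC)}

== RESULT ==
["ball_in(b3,rmA)", "ball_in(b4,rmA)", "carry(b5,right)", "free(left)", "robot_in(rmC)"]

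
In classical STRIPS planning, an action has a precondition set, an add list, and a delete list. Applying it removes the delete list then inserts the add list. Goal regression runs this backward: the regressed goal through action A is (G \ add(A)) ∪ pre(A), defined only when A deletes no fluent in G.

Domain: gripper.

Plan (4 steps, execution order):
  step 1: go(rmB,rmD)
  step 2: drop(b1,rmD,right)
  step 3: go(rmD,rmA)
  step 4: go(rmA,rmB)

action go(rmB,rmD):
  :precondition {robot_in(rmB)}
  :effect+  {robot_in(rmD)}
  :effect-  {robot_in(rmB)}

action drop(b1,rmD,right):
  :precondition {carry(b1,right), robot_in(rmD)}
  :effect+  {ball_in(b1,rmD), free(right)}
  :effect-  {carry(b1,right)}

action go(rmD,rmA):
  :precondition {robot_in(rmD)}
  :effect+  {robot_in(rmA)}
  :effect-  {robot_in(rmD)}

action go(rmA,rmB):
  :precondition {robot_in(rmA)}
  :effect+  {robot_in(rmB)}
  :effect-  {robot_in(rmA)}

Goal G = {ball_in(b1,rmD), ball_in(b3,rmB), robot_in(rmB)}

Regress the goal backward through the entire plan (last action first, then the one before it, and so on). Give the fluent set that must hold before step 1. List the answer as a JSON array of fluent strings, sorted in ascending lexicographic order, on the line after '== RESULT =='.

Work backward from the goal:
  through step 4 (go(rmA,rmB)): drop {robot_in(rmB)}, keep {ball_in(b1,rmD), ball_in(b3,rmB)}, require {robot_in(rmA)}
    → {ball_in(b1,rmD), ball_in(b3,rmB), robot_in(rmA)}
  through step 3 (go(rmD,rmA)): drop {robot_in(rmA)}, keep {ball_in(b1,rmD), ball_in(b3,rmB)}, require {robot_in(rmD)}
    → {ball_in(b1,rmD), ball_in(b3,rmB), robot_in(rmD)}
  through step 2 (drop(b1,rmD,right)): drop {ball_in(b1,rmD)}, keep {ball_in(b3,rmB), robot_in(rmD)}, require {carry(b1,right), robot_in(rmD)}
    → {ball_in(b3,rmB), carry(b1,right), robot_in(rmD)}
  through step 1 (go(rmB,rmD)): drop {robot_in(rmD)}, keep {ball_in(b3,rmB), carry(b1,right)}, require {robot_in(rmB)}
    → {ball_in(b3,rmB), carry(b1,right), robot_in(rmB)}

== RESULT ==
["ball_in(b3,rmB)", "carry(b1,right)", "robot_in(rmB)"]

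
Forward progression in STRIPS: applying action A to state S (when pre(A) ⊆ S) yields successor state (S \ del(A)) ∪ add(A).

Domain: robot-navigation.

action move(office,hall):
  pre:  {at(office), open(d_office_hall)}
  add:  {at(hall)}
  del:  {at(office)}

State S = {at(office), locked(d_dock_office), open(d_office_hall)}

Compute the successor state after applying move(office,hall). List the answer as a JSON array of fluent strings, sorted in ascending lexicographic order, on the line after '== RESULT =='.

Compute (S \ del) ∪ add:
  pre ⊆ S: {at(office), open(d_office_hall)} ⊆ S  — applicable
  S \ del = {locked(d_dock_office), open(d_office_hall)}
  ∪ add   = {at(hall), locked(d_dock_office), open(d_office_hall)}

== RESULT ==
["at(hall)", "locked(d_dock_office)", "open(d_office_hall)"]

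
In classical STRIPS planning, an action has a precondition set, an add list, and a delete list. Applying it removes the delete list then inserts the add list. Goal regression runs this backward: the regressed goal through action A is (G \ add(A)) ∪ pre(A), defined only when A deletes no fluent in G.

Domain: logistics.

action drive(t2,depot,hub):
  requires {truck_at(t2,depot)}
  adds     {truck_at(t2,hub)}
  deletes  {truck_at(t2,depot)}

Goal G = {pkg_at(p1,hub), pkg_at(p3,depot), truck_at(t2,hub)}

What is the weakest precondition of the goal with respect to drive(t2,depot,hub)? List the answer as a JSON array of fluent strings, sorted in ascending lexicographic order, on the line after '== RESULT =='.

Compute (G \ add) ∪ pre:
  G ∩ del = {}  (empty — regression defined)
  G \ add = {pkg_at(p1,hub), pkg_at(p3,depot), truck_at(t2,hub)} \ {truck_at(t2,hub)} = {pkg_at(p1,hub), pkg_at(p3,depot)}
  ∪ pre   = {pkg_at(p1,hub), pkg_at(p3,depot)} ∪ {truck_at(t2,depot)}
          = {pkg_at(p1,hub), pkg_at(p3,depot), truck_at(t2,depot)}

== RESULT ==
["pkg_at(p1,hub)", "pkg_at(p3,depot)", "truck_at(t2,depot)"]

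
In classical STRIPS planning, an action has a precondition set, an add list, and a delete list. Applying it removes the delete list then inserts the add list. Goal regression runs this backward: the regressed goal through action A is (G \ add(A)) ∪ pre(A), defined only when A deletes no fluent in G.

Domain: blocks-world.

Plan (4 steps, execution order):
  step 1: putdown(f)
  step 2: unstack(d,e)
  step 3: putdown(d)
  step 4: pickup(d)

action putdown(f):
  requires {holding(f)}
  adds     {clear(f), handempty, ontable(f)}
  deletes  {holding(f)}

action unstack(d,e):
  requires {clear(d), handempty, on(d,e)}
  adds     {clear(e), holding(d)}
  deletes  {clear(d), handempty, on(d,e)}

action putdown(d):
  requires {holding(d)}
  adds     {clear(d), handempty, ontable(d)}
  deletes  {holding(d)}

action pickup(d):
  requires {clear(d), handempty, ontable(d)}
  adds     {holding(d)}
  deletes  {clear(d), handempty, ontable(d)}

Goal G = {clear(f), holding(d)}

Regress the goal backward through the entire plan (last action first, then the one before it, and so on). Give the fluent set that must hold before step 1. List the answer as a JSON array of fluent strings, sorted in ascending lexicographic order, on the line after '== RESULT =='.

Work backward from the goal:
  through step 4 (pickup(d)): drop {holding(d)}, keep {clear(f)}, require {clear(d), handempty, ontable(d)}
    → {clear(d), clear(f), handempty, ontable(d)}
  through step 3 (putdown(d)): drop {clear(d), handempty, ontable(d)}, keep {clear(f)}, require {holding(d)}
    → {clear(f), holding(d)}
  through step 2 (unstack(d,e)): drop {holding(d)}, keep {clear(f)}, require {clear(d), handempty, on(d,e)}
    → {clear(d), clear(f), handempty, on(d,e)}
  through step 1 (putdown(f)): drop {clear(f), handempty}, keep {clear(d), on(d,e)}, require {holding(f)}
    → {clear(d), holding(f), on(d,e)}

== RESULT ==
["clear(d)", "holding(f)", "on(d,e)"]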